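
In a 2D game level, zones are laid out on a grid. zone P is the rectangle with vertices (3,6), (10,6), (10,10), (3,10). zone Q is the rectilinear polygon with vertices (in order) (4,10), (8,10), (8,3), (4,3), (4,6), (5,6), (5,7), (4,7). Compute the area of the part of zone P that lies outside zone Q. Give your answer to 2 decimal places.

|zone P| = 28, |zone P∩zone Q| = 15.
|zone P ∖ zone Q| = |zone P| − |zone P∩zone Q| = 28 − 15 = 13.00.

13.00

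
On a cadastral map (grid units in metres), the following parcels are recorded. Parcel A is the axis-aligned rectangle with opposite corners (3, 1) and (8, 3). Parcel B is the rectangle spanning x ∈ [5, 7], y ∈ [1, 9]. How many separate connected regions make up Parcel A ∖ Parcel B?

2

Parcel A ∖ Parcel B splits into 2 disjoint pieces (area 2, area 4).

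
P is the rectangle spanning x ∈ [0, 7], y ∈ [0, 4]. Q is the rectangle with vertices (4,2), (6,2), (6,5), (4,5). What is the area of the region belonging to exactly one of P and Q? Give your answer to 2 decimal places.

26.00

|P∩Q|: x∈[4,6], y∈[2,4] → 2·2 = 4.
|P △ Q| = |P| + |Q| − 2·|P∩Q| = 28 + 6 − 8 = 26.00.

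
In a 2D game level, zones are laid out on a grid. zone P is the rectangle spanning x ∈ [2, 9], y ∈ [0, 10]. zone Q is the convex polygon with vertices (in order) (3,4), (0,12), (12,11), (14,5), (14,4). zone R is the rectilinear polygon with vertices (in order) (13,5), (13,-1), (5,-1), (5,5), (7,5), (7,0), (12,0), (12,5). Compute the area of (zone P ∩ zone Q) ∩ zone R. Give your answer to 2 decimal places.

The region (zone P ∩ zone Q) ∩ zone R is the polygon with vertices (5,4), (5,5), (7,5), (7,4).
By the shoelace formula its area is 2.00.

2.00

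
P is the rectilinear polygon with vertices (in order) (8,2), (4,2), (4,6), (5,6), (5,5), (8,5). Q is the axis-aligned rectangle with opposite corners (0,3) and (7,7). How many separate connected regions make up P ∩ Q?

P ∩ Q is a single connected region.

1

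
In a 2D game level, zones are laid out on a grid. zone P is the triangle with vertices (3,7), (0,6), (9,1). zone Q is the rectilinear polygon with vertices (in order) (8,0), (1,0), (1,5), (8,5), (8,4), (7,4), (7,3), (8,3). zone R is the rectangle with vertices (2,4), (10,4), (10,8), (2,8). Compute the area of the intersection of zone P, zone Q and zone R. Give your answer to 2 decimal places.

The intersection is the polygon with vertices (5,5), (6,4), (3.6,4), (2,4.889), (2,5).
By the shoelace formula its area is 2.79.

2.79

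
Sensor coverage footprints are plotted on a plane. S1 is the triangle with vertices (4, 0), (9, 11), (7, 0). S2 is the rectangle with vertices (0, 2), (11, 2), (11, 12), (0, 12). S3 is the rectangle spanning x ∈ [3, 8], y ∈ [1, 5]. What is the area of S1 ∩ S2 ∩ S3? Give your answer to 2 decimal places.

The intersection is the polygon with vertices (7.364,2), (4.909,2), (6.273,5), (7.909,5).
By the shoelace formula its area is 6.14.

6.14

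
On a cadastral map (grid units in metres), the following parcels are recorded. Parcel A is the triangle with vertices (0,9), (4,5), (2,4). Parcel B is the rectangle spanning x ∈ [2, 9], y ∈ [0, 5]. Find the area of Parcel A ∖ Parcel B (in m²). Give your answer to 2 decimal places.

5.00

|Parcel A| = 6, |Parcel A∩Parcel B| = 1.
|Parcel A ∖ Parcel B| = |Parcel A| − |Parcel A∩Parcel B| = 6 − 1 = 5.00.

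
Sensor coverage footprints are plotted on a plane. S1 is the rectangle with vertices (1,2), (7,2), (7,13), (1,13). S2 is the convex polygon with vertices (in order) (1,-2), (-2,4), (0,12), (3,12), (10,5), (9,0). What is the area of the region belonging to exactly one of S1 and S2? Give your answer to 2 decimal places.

|S1| = 66, |S2| = 114, |S1∩S2| = 52.
|S1 △ S2| = |S1| + |S2| − 2·|S1∩S2| = 66 + 114 − 104 = 76.00.

76.00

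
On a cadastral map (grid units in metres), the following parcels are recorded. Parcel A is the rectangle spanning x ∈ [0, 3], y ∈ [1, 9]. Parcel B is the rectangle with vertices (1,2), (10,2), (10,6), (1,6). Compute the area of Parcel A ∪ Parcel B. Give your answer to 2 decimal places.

52.00

By inclusion–exclusion:
Individual areas: |Parcel A| = 24, |Parcel B| = 36.
|Parcel A∩Parcel B|: x∈[1,3], y∈[2,6] → 2·4 = 8.
|Parcel A ∪ Parcel B| = 60 − 8 = 52.00.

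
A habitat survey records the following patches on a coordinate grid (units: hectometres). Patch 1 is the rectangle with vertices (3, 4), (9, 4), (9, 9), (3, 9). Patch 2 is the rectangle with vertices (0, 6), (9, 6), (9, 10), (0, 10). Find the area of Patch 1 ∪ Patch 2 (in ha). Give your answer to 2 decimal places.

48.00

By inclusion–exclusion:
Individual areas: |Patch 1| = 30, |Patch 2| = 36.
|Patch 1∩Patch 2|: x∈[3,9], y∈[6,9] → 6·3 = 18.
|Patch 1 ∪ Patch 2| = 66 − 18 = 48.00.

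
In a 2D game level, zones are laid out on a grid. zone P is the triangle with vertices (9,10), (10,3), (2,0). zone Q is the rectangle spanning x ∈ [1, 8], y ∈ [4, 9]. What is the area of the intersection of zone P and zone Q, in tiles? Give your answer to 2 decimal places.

7.31

The intersection is the polygon with vertices (8,8.571), (8,4), (4.8,4).
By the shoelace formula its area is 7.31.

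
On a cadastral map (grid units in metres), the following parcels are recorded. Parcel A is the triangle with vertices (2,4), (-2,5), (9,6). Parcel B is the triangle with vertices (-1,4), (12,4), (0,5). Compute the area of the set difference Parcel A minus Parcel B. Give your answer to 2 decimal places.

5.13

|Parcel A| = 7.5, |Parcel A∩Parcel B| = 2.3742.
|Parcel A ∖ Parcel B| = |Parcel A| − |Parcel A∩Parcel B| = 7.5 − 2.3742 = 5.13.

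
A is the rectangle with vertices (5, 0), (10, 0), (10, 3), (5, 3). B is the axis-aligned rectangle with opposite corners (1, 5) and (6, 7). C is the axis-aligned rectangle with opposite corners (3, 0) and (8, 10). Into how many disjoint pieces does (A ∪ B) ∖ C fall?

2

(A ∪ B) ∖ C splits into 2 disjoint pieces (area 6, area 4).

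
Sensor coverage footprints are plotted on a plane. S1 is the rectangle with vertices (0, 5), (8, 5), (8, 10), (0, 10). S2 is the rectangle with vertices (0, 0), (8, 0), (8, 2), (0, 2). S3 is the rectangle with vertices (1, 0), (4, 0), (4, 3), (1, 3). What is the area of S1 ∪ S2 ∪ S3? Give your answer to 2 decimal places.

By inclusion–exclusion:
Individual areas: |S1| = 40, |S2| = 16, |S3| = 9.
|S1∩S2| = 0 (no overlap).
|S1∩S3| = 0 (no overlap).
|S2∩S3|: x∈[1,4], y∈[0,2] → 3·2 = 6.
|S1∩S2∩S3| = 0.
|S1 ∪ S2 ∪ S3| = 65 − 6 + 0 = 59.00.

59.00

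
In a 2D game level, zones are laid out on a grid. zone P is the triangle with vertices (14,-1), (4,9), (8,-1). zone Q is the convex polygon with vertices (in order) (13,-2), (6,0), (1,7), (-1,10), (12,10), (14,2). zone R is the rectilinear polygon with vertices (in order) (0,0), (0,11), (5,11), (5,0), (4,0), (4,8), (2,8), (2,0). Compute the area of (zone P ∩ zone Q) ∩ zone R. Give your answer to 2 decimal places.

0.75

The region (zone P ∩ zone Q) ∩ zone R is the polygon with vertices (5,8), (5,6.5), (4,9).
By the shoelace formula its area is 0.75.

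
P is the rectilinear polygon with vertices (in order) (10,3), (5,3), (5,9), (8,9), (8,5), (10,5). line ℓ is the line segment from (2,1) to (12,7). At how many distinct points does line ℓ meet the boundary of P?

2

The segment meets the boundary at (8.667,5), (5.333,3).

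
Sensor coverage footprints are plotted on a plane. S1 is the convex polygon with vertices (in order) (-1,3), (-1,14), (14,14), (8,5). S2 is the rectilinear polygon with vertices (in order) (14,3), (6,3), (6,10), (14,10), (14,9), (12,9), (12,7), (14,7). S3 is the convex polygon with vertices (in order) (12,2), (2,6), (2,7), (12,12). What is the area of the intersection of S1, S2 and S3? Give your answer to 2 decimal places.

The intersection is the polygon with vertices (6,4.556), (6,9), (8,10), (11.333,10), (8,5).
By the shoelace formula its area is 17.78.

17.78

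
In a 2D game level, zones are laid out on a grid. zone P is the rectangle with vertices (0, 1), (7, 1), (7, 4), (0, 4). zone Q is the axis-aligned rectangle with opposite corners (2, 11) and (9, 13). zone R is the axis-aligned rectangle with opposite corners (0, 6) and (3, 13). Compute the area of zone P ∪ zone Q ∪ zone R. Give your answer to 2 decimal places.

By inclusion–exclusion:
Individual areas: |zone P| = 21, |zone Q| = 14, |zone R| = 21.
|zone P∩zone Q| = 0 (no overlap).
|zone P∩zone R| = 0 (no overlap).
|zone Q∩zone R|: x∈[2,3], y∈[11,13] → 1·2 = 2.
|zone P∩zone Q∩zone R| = 0.
|zone P ∪ zone Q ∪ zone R| = 56 − 2 + 0 = 54.00.

54.00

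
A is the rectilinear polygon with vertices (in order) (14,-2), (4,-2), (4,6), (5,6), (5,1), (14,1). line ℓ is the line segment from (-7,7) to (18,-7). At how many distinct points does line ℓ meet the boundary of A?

The segment meets the boundary at (9.071,-2), (4,0.84).

2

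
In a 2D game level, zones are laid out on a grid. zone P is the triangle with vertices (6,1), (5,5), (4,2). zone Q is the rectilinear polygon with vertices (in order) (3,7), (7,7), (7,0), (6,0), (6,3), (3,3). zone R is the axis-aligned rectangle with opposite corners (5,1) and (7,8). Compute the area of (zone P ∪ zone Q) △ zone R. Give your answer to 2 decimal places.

12.83

|zone P ∪ zone Q| = 21.3333.
|(zone P ∪ zone Q) ∩ zone R| = 11.25.
|(zone P ∪ zone Q) △ zone R| = 21.3333 + 14 − 22.5 = 12.83.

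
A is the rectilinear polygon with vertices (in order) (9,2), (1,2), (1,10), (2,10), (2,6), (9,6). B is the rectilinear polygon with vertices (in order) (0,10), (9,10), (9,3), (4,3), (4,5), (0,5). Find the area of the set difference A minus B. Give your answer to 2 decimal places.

|A| = 36, |A∩B| = 22.
|A ∖ B| = |A| − |A∩B| = 36 − 22 = 14.00.

14.00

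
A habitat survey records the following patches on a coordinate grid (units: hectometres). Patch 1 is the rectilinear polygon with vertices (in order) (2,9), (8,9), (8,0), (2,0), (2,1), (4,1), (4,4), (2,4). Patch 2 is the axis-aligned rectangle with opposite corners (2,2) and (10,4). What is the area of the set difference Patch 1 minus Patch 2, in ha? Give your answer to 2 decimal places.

40.00

|Patch 1| = 48, |Patch 1∩Patch 2| = 8.
|Patch 1 ∖ Patch 2| = |Patch 1| − |Patch 1∩Patch 2| = 48 − 8 = 40.00.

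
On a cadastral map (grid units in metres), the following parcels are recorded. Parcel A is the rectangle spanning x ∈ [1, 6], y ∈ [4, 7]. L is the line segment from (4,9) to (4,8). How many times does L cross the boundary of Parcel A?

0

The segment lies entirely outside Parcel A and never meets its boundary.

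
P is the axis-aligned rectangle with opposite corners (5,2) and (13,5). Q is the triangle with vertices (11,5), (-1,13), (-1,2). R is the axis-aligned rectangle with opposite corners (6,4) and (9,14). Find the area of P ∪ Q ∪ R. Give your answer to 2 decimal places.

By inclusion–exclusion:
Individual areas: |P| = 24, |Q| = 66, |R| = 30.
|P∩Q| = 4.5.
|P∩R|: x∈[6,9], y∈[4,5] → 3·1 = 3.
|Q∩R| = 9.5.
|P∩Q∩R| = 2.5.
|P ∪ Q ∪ R| = 120 − 17 + 2.5 = 105.50.

105.50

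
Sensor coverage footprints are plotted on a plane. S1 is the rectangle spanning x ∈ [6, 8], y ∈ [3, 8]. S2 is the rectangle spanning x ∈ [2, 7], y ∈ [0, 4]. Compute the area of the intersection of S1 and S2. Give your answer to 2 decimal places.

|S1∩S2|: x∈[6,7], y∈[3,4] → 1·1 = 1.

1.00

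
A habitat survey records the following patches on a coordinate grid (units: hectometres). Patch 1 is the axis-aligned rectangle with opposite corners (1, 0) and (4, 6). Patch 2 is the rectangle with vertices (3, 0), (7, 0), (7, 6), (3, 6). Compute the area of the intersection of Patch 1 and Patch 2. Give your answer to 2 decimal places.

|Patch 1∩Patch 2|: x∈[3,4], y∈[0,6] → 1·6 = 6.

6.00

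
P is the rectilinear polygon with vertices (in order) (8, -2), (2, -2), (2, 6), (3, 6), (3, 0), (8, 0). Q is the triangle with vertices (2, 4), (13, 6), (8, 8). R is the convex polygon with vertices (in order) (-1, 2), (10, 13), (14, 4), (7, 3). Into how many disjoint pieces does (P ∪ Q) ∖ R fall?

2

(P ∪ Q) ∖ R splits into 2 disjoint pieces (area 14.4375, area 0.5).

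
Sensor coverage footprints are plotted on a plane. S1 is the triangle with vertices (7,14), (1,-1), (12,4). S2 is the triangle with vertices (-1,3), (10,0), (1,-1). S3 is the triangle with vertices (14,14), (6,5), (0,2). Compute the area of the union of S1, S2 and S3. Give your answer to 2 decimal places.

By inclusion–exclusion:
Individual areas: |S1| = 67.5, |S2| = 19, |S3| = 15.
|S1∩S2| = 6.0525.
|S1∩S3| = 10.416.
|S2∩S3| = 0.1082.
|S1∩S2∩S3| = 0.
|S1 ∪ S2 ∪ S3| = 101.5 − 16.5767 + 0 = 84.92.

84.92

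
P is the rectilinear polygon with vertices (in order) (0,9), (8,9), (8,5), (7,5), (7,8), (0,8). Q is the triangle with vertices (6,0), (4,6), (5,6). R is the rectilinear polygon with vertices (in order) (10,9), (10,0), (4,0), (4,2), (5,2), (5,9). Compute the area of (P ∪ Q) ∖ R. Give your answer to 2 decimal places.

6.50

|P ∪ Q| = 14.
|(P ∪ Q) ∩ R| = 7.5.
|(P ∪ Q) ∖ R| = 14 − 7.5 = 6.50.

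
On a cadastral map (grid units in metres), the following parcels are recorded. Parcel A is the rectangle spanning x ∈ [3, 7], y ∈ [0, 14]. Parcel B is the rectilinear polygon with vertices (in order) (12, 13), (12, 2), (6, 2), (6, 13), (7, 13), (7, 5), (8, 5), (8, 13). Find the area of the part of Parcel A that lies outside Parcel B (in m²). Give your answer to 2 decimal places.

|Parcel A| = 56, |Parcel A∩Parcel B| = 11.
|Parcel A ∖ Parcel B| = |Parcel A| − |Parcel A∩Parcel B| = 56 − 11 = 45.00.

45.00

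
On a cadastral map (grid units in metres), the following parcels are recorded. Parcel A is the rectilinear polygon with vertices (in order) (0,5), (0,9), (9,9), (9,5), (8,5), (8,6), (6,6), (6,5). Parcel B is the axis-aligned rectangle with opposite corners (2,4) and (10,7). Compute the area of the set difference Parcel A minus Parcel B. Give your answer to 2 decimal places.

|Parcel A| = 34, |Parcel A∩Parcel B| = 12.
|Parcel A ∖ Parcel B| = |Parcel A| − |Parcel A∩Parcel B| = 34 − 12 = 22.00.

22.00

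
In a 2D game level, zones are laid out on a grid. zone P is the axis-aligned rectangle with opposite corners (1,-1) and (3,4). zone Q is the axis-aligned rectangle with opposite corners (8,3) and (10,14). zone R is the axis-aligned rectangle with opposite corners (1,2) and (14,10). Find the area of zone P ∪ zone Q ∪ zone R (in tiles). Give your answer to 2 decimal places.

By inclusion–exclusion:
Individual areas: |zone P| = 10, |zone Q| = 22, |zone R| = 104.
|zone P∩zone Q| = 0 (no overlap).
|zone P∩zone R|: x∈[1,3], y∈[2,4] → 2·2 = 4.
|zone Q∩zone R|: x∈[8,10], y∈[3,10] → 2·7 = 14.
|zone P∩zone Q∩zone R| = 0.
|zone P ∪ zone Q ∪ zone R| = 136 − 18 + 0 = 118.00.

118.00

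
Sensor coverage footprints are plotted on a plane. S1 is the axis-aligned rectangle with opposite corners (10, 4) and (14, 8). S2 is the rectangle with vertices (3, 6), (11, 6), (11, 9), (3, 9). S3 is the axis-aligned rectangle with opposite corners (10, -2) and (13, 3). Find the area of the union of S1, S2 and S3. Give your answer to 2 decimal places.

53.00

By inclusion–exclusion:
Individual areas: |S1| = 16, |S2| = 24, |S3| = 15.
|S1∩S2|: x∈[10,11], y∈[6,8] → 1·2 = 2.
|S1∩S3| = 0 (no overlap).
|S2∩S3| = 0 (no overlap).
|S1∩S2∩S3| = 0.
|S1 ∪ S2 ∪ S3| = 55 − 2 + 0 = 53.00.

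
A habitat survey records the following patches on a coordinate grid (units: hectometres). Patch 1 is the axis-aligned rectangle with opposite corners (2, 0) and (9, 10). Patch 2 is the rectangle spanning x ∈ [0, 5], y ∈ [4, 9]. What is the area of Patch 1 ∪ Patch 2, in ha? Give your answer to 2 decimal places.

80.00

By inclusion–exclusion:
Individual areas: |Patch 1| = 70, |Patch 2| = 25.
|Patch 1∩Patch 2|: x∈[2,5], y∈[4,9] → 3·5 = 15.
|Patch 1 ∪ Patch 2| = 95 − 15 = 80.00.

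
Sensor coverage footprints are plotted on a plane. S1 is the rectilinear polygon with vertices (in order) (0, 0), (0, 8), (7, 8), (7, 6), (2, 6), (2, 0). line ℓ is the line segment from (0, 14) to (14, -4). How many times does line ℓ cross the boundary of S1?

2

The segment meets the boundary at (6.222,6), (4.667,8).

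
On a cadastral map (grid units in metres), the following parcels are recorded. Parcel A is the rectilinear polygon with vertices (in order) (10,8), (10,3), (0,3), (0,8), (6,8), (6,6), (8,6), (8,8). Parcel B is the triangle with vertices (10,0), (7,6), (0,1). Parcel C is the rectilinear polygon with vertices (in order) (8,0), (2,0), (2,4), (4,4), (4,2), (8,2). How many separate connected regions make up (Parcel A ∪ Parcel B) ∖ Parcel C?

2

(Parcel A ∪ Parcel B) ∖ Parcel C splits into 2 disjoint pieces (area 51.55, area 1.6286).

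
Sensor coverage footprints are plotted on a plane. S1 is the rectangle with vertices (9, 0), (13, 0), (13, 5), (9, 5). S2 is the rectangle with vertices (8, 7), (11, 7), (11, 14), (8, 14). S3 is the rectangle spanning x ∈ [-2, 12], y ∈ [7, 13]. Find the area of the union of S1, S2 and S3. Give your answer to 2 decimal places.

By inclusion–exclusion:
Individual areas: |S1| = 20, |S2| = 21, |S3| = 84.
|S1∩S2| = 0 (no overlap).
|S1∩S3| = 0 (no overlap).
|S2∩S3|: x∈[8,11], y∈[7,13] → 3·6 = 18.
|S1∩S2∩S3| = 0.
|S1 ∪ S2 ∪ S3| = 125 − 18 + 0 = 107.00.

107.00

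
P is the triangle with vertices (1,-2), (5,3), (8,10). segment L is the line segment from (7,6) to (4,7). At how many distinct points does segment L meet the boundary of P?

The segment meets the boundary at (5.884,6.372), (6.375,6.208).

2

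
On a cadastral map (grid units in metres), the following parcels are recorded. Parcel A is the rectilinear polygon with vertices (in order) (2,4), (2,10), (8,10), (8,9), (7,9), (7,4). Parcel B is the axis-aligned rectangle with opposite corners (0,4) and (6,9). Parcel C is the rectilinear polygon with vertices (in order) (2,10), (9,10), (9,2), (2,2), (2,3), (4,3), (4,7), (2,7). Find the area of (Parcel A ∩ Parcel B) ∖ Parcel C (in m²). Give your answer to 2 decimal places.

6.00

|Parcel A ∩ Parcel B| = 20.
|(Parcel A ∩ Parcel B) ∩ Parcel C| = 14.
|(Parcel A ∩ Parcel B) ∖ Parcel C| = 20 − 14 = 6.00.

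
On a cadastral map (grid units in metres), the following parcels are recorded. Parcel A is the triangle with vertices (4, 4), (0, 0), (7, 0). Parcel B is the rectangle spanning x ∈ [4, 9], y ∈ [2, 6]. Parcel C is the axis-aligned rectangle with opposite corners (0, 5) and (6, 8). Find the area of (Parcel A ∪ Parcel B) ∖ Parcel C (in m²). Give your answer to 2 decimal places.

|Parcel A ∪ Parcel B| = 32.5.
|(Parcel A ∪ Parcel B) ∩ Parcel C| = 2.
|(Parcel A ∪ Parcel B) ∖ Parcel C| = 32.5 − 2 = 30.50.

30.50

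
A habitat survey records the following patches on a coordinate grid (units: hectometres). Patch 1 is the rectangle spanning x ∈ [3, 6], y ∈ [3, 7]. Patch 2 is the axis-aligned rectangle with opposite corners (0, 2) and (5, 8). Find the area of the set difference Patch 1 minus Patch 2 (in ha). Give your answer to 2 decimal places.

|Patch 1∩Patch 2|: x∈[3,5], y∈[3,7] → 2·4 = 8.
|Patch 1| = 12.
|Patch 1 ∖ Patch 2| = |Patch 1| − |Patch 1∩Patch 2| = 12 − 8 = 4.00.

4.00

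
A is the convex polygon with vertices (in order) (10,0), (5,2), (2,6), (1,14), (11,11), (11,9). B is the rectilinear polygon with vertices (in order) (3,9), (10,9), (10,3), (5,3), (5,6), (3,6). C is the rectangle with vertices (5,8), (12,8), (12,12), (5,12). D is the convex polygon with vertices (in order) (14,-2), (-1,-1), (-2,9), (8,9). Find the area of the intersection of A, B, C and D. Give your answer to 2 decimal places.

3.27

The intersection is the polygon with vertices (5,8), (5,9), (8,9), (8.546,8).
By the shoelace formula its area is 3.27.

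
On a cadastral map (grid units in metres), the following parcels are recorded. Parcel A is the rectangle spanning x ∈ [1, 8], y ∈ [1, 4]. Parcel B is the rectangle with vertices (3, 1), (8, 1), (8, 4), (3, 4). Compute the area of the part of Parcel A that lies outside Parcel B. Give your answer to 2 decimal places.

6.00

|Parcel A∩Parcel B|: x∈[3,8], y∈[1,4] → 5·3 = 15.
|Parcel A| = 21.
|Parcel A ∖ Parcel B| = |Parcel A| − |Parcel A∩Parcel B| = 21 − 15 = 6.00.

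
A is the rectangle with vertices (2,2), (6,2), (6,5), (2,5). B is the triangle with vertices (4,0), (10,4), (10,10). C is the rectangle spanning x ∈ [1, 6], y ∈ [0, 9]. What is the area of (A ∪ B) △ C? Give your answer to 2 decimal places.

|A ∪ B| = 29.4667.
|(A ∪ B) ∩ C| = 13.4667.
|(A ∪ B) △ C| = 29.4667 + 45 − 26.9333 = 47.53.

47.53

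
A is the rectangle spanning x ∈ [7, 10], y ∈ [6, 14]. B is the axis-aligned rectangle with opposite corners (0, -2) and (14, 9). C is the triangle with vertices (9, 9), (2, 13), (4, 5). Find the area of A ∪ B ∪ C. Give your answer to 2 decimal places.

By inclusion–exclusion:
Individual areas: |A| = 24, |B| = 154, |C| = 24.
|A∩B|: x∈[7,10], y∈[6,9] → 3·3 = 9.
|A∩C| = 2.7429.
|B∩C| = 12.
|A∩B∩C| = 1.6.
|A ∪ B ∪ C| = 202 − 23.7429 + 1.6 = 179.86.

179.86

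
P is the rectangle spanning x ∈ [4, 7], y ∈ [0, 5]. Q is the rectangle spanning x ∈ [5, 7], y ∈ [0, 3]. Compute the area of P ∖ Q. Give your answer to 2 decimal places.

|P∩Q|: x∈[5,7], y∈[0,3] → 2·3 = 6.
|P| = 15.
|P ∖ Q| = |P| − |P∩Q| = 15 − 6 = 9.00.

9.00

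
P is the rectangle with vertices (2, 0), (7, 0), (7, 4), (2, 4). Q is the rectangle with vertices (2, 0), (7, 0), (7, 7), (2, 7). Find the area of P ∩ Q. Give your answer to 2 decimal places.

20.00

|P∩Q|: x∈[2,7], y∈[0,4] → 5·4 = 20.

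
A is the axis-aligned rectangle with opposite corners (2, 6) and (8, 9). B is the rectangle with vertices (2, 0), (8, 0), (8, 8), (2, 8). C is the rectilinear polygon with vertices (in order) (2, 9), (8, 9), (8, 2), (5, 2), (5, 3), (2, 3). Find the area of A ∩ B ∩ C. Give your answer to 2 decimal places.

12.00

The intersection is the polygon with vertices (2,6), (2,8), (8,8), (8,6).
By the shoelace formula its area is 12.00.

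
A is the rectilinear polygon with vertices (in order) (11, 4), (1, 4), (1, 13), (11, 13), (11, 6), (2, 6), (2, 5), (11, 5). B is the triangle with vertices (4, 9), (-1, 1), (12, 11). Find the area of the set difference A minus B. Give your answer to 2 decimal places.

60.15

|A| = 81, |A∩B| = 20.8529.
|A ∖ B| = |A| − |A∩B| = 81 − 20.8529 = 60.15.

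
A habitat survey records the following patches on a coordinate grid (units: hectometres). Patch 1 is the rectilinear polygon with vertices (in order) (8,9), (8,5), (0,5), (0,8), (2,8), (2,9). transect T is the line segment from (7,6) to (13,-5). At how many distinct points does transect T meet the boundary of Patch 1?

1

The segment meets the boundary at (7.545,5).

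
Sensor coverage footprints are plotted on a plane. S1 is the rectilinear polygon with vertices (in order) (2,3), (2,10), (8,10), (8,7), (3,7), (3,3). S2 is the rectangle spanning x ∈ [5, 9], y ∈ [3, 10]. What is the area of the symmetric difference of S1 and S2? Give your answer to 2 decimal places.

|S1| = 22, |S2| = 28, |S1∩S2| = 9.
|S1 △ S2| = |S1| + |S2| − 2·|S1∩S2| = 22 + 28 − 18 = 32.00.

32.00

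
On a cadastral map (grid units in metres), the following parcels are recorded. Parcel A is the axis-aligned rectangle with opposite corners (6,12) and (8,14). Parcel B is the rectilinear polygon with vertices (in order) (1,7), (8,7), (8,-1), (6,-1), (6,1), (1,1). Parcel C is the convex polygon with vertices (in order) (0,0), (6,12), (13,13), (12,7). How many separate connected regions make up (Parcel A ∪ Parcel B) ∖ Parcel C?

(Parcel A ∪ Parcel B) ∖ Parcel C splits into 3 disjoint pieces (area 3.7143, area 6.25, area 15.5238).

3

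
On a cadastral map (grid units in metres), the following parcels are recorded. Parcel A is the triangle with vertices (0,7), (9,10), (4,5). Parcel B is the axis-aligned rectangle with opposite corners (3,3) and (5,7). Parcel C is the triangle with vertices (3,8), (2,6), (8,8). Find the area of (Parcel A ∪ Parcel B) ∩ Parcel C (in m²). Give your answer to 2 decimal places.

4.75

The region (Parcel A ∪ Parcel B) ∩ Parcel C is the polygon with vertices (6.5,7.5), (2,6), (3,8), (7,8).
By the shoelace formula its area is 4.75.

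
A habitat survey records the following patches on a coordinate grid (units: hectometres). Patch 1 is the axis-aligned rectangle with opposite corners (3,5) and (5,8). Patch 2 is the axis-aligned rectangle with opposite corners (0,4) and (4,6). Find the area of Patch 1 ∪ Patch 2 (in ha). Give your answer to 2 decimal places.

By inclusion–exclusion:
Individual areas: |Patch 1| = 6, |Patch 2| = 8.
|Patch 1∩Patch 2|: x∈[3,4], y∈[5,6] → 1·1 = 1.
|Patch 1 ∪ Patch 2| = 14 − 1 = 13.00.

13.00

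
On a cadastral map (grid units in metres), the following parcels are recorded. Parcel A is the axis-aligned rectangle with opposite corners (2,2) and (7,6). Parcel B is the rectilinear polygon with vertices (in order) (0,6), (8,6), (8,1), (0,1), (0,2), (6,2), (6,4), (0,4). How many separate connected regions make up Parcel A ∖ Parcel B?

1

Parcel A ∖ Parcel B is a single connected region.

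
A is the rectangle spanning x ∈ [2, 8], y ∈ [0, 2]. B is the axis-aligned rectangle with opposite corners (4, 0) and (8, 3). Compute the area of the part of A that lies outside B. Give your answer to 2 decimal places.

4.00

|A∩B|: x∈[4,8], y∈[0,2] → 4·2 = 8.
|A| = 12.
|A ∖ B| = |A| − |A∩B| = 12 − 8 = 4.00.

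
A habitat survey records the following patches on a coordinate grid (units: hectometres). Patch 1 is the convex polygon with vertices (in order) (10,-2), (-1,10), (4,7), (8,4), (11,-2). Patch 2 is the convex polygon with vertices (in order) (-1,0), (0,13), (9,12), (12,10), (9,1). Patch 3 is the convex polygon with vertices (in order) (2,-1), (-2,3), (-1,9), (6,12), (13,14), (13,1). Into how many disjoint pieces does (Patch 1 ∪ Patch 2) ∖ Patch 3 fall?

(Patch 1 ∪ Patch 2) ∖ Patch 3 splits into 3 disjoint pieces (area 1.6753, area 12.4874, area 3.3195).

3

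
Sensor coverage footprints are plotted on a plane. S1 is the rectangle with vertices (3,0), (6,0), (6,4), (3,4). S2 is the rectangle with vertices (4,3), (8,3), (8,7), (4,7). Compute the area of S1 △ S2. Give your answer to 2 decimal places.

24.00

|S1∩S2|: x∈[4,6], y∈[3,4] → 2·1 = 2.
|S1 △ S2| = |S1| + |S2| − 2·|S1∩S2| = 12 + 16 − 4 = 24.00.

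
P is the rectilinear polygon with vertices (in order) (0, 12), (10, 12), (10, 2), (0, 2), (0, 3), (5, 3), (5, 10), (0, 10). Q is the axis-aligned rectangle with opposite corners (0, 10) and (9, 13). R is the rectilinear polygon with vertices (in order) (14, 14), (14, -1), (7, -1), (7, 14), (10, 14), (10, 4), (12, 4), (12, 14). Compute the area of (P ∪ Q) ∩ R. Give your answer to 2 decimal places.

The region (P ∪ Q) ∩ R is the polygon with vertices (10,4), (10,2), (7,2), (7,13), (9,13), (9,12), (10,12).
By the shoelace formula its area is 32.00.

32.00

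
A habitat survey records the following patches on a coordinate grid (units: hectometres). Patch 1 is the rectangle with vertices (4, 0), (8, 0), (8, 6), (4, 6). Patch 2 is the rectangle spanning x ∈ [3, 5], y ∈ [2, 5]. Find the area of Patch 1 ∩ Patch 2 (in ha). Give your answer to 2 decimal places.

3.00

|Patch 1∩Patch 2|: x∈[4,5], y∈[2,5] → 1·3 = 3.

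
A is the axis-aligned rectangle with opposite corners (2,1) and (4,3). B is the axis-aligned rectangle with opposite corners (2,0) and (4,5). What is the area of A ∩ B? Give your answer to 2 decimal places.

4.00

|A∩B|: x∈[2,4], y∈[1,3] → 2·2 = 4.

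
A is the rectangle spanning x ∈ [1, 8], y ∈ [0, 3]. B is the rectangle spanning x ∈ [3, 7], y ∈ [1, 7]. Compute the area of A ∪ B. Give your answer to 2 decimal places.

37.00

By inclusion–exclusion:
Individual areas: |A| = 21, |B| = 24.
|A∩B|: x∈[3,7], y∈[1,3] → 4·2 = 8.
|A ∪ B| = 45 − 8 = 37.00.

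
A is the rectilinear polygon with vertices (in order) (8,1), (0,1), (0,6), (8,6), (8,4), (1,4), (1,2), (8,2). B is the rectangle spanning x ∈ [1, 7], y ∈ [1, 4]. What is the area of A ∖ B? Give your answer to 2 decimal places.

20.00

|A| = 26, |A∩B| = 6.
|A ∖ B| = |A| − |A∩B| = 26 − 6 = 20.00.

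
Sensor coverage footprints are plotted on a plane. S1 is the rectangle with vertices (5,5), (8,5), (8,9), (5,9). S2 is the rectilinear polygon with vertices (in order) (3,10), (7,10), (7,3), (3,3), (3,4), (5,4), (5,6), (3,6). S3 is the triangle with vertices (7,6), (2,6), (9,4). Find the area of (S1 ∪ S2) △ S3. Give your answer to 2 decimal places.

27.43

|S1 ∪ S2| = 28.
|(S1 ∪ S2) ∩ S3| = 2.7857.
|(S1 ∪ S2) △ S3| = 28 + 5 − 5.5714 = 27.43.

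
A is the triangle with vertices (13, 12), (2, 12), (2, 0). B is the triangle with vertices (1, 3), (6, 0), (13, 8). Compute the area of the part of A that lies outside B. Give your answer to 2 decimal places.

59.05

|A| = 66, |A∩B| = 6.9536.
|A ∖ B| = |A| − |A∩B| = 66 − 6.9536 = 59.05.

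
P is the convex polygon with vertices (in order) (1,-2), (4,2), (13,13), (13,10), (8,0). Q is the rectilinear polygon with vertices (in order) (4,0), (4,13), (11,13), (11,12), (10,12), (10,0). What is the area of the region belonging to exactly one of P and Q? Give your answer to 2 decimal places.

68.50

|P| = 49.5, |Q| = 79, |P∩Q| = 30.
|P △ Q| = |P| + |Q| − 2·|P∩Q| = 49.5 + 79 − 60 = 68.50.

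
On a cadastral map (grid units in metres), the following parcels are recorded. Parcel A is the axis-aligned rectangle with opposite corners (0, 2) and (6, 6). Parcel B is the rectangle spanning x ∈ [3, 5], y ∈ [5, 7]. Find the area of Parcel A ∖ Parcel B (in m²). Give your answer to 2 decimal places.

22.00

|Parcel A∩Parcel B|: x∈[3,5], y∈[5,6] → 2·1 = 2.
|Parcel A| = 24.
|Parcel A ∖ Parcel B| = |Parcel A| − |Parcel A∩Parcel B| = 24 − 2 = 22.00.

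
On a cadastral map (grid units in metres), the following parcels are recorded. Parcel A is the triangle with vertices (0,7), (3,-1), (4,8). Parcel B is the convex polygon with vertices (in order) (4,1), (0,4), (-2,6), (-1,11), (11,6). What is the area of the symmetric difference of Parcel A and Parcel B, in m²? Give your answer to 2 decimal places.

53.22

|Parcel A| = 17.5, |Parcel B| = 66, |Parcel A∩Parcel B| = 15.1394.
|Parcel A △ Parcel B| = |Parcel A| + |Parcel B| − 2·|Parcel A∩Parcel B| = 17.5 + 66 − 30.2787 = 53.22.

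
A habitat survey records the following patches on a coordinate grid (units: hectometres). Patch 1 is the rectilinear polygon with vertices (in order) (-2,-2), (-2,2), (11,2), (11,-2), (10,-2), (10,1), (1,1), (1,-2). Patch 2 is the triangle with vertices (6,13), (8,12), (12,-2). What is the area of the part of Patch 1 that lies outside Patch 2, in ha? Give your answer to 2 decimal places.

|Patch 1| = 25, |Patch 1∩Patch 2| = 0.4143.
|Patch 1 ∖ Patch 2| = |Patch 1| − |Patch 1∩Patch 2| = 25 − 0.4143 = 24.59.

24.59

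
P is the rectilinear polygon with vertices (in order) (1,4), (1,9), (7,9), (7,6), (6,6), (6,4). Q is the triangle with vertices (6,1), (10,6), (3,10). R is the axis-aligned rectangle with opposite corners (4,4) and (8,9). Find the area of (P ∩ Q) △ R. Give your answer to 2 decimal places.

|P ∩ Q| = 10.7202.
|(P ∩ Q) ∩ R| = 10.0536.
|(P ∩ Q) △ R| = 10.7202 + 20 − 20.1071 = 10.61.

10.61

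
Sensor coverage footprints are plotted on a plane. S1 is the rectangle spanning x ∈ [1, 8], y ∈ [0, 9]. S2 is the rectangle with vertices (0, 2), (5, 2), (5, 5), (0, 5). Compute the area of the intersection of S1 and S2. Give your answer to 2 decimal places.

|S1∩S2|: x∈[1,5], y∈[2,5] → 4·3 = 12.

12.00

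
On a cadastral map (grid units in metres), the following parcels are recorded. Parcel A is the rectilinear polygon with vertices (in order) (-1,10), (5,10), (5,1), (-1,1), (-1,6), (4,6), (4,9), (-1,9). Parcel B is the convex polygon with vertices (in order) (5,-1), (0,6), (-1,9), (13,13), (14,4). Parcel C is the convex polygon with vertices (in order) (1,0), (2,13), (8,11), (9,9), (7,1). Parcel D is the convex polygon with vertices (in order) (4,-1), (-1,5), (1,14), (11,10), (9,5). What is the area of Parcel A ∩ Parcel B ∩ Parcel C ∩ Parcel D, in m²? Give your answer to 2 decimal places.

20.91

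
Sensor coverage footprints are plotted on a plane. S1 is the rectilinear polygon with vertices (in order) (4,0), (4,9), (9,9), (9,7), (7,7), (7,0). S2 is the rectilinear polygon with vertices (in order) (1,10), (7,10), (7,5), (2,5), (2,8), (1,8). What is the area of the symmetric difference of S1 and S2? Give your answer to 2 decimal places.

34.00

|S1| = 31, |S2| = 27, |S1∩S2| = 12.
|S1 △ S2| = |S1| + |S2| − 2·|S1∩S2| = 31 + 27 − 24 = 34.00.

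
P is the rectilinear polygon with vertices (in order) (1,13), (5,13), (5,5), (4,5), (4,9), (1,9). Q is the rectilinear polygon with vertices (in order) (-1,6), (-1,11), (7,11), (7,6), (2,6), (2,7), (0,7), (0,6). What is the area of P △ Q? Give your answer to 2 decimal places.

36.00

|P| = 20, |Q| = 38, |P∩Q| = 11.
|P △ Q| = |P| + |Q| − 2·|P∩Q| = 20 + 38 − 22 = 36.00.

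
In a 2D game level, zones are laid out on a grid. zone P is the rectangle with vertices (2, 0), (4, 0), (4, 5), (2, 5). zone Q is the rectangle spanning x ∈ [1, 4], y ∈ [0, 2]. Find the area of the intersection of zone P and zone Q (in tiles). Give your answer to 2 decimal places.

4.00

|zone P∩zone Q|: x∈[2,4], y∈[0,2] → 2·2 = 4.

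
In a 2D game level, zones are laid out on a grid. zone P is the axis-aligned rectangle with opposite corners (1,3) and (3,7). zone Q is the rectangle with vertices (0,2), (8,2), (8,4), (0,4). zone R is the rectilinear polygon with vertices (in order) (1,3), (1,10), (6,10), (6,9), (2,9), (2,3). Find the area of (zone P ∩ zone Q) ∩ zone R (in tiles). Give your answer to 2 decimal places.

The region (zone P ∩ zone Q) ∩ zone R is the polygon with vertices (1,3), (1,4), (2,4), (2,3).
By the shoelace formula its area is 1.00.

1.00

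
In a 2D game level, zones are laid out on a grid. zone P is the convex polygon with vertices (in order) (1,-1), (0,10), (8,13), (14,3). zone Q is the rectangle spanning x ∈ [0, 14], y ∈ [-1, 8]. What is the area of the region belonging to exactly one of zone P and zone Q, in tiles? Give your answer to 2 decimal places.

|zone P| = 122.5, |zone Q| = 126, |zone P∩zone Q| = 87.1818.
|zone P △ zone Q| = |zone P| + |zone Q| − 2·|zone P∩zone Q| = 122.5 + 126 − 174.3636 = 74.14.

74.14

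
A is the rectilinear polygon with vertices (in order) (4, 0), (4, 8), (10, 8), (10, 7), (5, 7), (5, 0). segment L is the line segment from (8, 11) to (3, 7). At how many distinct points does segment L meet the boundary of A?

2

The segment meets the boundary at (4,7.8), (4.25,8).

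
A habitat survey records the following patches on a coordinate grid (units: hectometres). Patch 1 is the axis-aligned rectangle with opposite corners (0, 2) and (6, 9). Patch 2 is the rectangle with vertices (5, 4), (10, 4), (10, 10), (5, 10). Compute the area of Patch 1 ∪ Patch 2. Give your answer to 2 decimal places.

67.00

By inclusion–exclusion:
Individual areas: |Patch 1| = 42, |Patch 2| = 30.
|Patch 1∩Patch 2|: x∈[5,6], y∈[4,9] → 1·5 = 5.
|Patch 1 ∪ Patch 2| = 72 − 5 = 67.00.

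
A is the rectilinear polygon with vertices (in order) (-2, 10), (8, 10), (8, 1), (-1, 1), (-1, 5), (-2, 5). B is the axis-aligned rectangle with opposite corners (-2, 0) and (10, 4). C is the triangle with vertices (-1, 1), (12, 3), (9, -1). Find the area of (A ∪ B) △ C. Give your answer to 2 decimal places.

|A ∪ B| = 107.
|(A ∪ B) ∩ C| = 17.766.
|(A ∪ B) △ C| = 107 + 23 − 35.5321 = 94.47.

94.47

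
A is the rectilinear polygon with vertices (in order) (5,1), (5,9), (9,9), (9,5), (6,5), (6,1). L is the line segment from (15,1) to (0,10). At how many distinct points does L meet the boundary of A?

The segment meets the boundary at (5,7), (8.333,5).

2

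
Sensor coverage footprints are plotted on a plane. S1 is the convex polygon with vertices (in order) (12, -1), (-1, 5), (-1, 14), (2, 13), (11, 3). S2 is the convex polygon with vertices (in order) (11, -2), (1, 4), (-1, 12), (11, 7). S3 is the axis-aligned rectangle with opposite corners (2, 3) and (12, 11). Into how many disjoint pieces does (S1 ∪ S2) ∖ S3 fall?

(S1 ∪ S2) ∖ S3 splits into 2 disjoint pieces (area 22.6026, area 29.5239).

2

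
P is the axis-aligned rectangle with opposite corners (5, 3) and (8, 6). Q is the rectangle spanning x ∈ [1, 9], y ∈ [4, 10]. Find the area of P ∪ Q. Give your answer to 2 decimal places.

51.00

By inclusion–exclusion:
Individual areas: |P| = 9, |Q| = 48.
|P∩Q|: x∈[5,8], y∈[4,6] → 3·2 = 6.
|P ∪ Q| = 57 − 6 = 51.00.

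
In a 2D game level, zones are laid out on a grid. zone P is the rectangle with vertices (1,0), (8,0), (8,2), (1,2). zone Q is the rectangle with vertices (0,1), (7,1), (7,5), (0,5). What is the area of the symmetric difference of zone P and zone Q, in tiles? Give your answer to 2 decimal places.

30.00

|zone P∩zone Q|: x∈[1,7], y∈[1,2] → 6·1 = 6.
|zone P △ zone Q| = |zone P| + |zone Q| − 2·|zone P∩zone Q| = 14 + 28 − 12 = 30.00.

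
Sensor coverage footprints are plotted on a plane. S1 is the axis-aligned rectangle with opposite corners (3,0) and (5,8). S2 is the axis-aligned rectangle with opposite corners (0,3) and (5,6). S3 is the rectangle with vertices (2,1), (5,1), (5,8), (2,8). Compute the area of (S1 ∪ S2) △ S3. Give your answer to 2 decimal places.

12.00

|S1 ∪ S2| = 25.
|(S1 ∪ S2) ∩ S3| = 17.
|(S1 ∪ S2) △ S3| = 25 + 21 − 34 = 12.00.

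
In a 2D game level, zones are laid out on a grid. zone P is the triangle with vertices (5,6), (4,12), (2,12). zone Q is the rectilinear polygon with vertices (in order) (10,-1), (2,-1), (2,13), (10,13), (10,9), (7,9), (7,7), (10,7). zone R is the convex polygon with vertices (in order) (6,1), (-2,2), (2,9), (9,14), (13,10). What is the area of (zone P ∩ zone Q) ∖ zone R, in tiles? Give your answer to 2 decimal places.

3.10

|zone P ∩ zone Q| = 6.
|(zone P ∩ zone Q) ∩ zone R| = 2.9026.
|(zone P ∩ zone Q) ∖ zone R| = 6 − 2.9026 = 3.10.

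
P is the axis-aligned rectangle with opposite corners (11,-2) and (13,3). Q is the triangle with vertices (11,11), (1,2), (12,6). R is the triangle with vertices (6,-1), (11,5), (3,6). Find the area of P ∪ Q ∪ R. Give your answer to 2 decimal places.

By inclusion–exclusion:
Individual areas: |P| = 10, |Q| = 29.5, |R| = 26.5.
|P∩Q| = 0.
|P∩R| = 0.
|Q∩R| = 7.3616.
|P∩Q∩R| = 0.
|P ∪ Q ∪ R| = 66 − 7.3616 + 0 = 58.64.

58.64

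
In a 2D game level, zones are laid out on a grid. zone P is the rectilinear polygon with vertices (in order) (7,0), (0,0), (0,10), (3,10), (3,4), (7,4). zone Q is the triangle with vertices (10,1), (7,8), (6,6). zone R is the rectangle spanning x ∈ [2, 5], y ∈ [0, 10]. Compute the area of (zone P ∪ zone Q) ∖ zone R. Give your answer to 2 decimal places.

|zone P ∪ zone Q| = 52.5.
|(zone P ∪ zone Q) ∩ zone R| = 18.
|(zone P ∪ zone Q) ∖ zone R| = 52.5 − 18 = 34.50.

34.50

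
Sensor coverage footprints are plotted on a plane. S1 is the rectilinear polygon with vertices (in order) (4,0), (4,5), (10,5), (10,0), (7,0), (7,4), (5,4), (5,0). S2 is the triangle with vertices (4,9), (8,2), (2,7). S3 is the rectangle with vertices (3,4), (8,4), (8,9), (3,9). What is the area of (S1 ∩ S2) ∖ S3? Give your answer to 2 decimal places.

0.46

|S1 ∩ S2| = 2.0298.
|(S1 ∩ S2) ∩ S3| = 1.5714.
|(S1 ∩ S2) ∖ S3| = 2.0298 − 1.5714 = 0.46.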